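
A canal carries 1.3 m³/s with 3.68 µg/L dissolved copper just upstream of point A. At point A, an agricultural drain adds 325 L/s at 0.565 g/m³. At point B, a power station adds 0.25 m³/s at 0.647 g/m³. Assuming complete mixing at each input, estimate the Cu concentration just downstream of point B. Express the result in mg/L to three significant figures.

3.68 µg/L = 0.00368 mg/L.
325 L/s = 0.325 m³/s.
After input A: C = (1.3·0.00368 + 0.325·0.565) / 1.625 = 0.1159 mg/L.
After input B: C = (1.625·0.1159 + 0.25·0.647) / 1.875 = 0.1868 mg/L.

0.187 mg/L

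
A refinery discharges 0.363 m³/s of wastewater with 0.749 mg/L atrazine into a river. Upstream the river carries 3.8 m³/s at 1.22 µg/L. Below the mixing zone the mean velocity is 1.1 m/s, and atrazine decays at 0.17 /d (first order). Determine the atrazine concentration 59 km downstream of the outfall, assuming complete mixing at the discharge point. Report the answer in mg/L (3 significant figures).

1.22 µg/L = 0.00122 mg/L.
After complete mixing, C₀ = (0.363·0.749 + 3.8·0.00122) / 4.163 = 0.06642 mg/L.
Travel time t = 5.9e+04 m / 1.1 m/s = 5.364e+04 s = 0.6208 d.
C = 0.06642·exp(−0.17·0.6208) = 0.06642·0.8998 = 0.05977 mg/L.

0.0598 mg/L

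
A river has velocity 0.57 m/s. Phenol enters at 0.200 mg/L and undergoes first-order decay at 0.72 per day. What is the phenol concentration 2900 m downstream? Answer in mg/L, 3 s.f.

0.192 mg/L

Travel time t = 2900 m / 0.57 m/s = 2900/0.57 = 5088 s = 0.05889 d.
First-order decay: C = 0.200·exp(−0.72·0.05889) = 0.200·0.9585 = 0.1917 mg/L.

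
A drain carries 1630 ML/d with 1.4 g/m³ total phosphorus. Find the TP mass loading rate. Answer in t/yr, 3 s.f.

1630 ML/d = 18.87 m³/s.
Mass flux = Q·C = 18.87 m³/s × 1.4 g/m³ = 26.41 g/s.
= 26.41 g/s × 31.56 = 833.5 t/yr.

834 t/yr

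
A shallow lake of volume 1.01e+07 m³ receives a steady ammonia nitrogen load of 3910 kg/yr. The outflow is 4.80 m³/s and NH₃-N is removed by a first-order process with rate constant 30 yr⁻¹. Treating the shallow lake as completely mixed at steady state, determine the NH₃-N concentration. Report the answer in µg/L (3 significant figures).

8.60 µg/L

Outflow Q = 4.80 m³/s × 3.156e+07 s/yr = 1.515e+08 m³/yr.
Steady-state CSTR mass balance: W = Q·C + k·V·C, so C = W/(Q + kV).
Q + kV = 1.515e+08 + 30·1.01e+07 = 4.545e+08 m³/yr.
C = 3910/4.545e+08 = 8.603e-06 kg/m³ = 0.008603 mg/L = 8.603 µg/L.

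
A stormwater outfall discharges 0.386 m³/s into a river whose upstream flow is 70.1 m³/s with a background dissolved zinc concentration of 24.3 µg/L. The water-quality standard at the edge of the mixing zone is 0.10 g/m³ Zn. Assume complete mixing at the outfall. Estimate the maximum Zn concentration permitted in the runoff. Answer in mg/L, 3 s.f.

13.8 mg/L

24.3 µg/L = 0.0243 mg/L.
Mass balance: 0.1·70.49 = 0.386·Cₑ + 70.1·0.0243.
Cₑ = (7.049 − 1.703) / 0.386 = 13.85 mg/L.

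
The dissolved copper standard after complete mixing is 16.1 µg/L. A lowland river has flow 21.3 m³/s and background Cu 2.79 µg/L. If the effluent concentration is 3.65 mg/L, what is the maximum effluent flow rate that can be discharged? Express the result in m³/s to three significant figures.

0.0780 m³/s

2.79 µg/L = 0.00279 mg/L.
16.1 µg/L = 0.0161 mg/L.
Mass balance at complete mixing: C_std·(Q_w + Q_r) = Q_w·C_e + Q_r·C_b.
Rearranging, Q_w = Q_r·(C_std − C_b)/(C_e − C_std) = 21.3·(0.0161 − 0.00279) / (3.65 − 0.0161) = 0.07802 m³/s.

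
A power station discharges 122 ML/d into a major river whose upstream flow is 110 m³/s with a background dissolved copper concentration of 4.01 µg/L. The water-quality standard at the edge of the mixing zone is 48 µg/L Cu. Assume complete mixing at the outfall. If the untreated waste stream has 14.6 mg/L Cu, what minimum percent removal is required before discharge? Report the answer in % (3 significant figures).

122 ML/d = 1.412 m³/s.
4.01 µg/L = 0.00401 mg/L.
48 µg/L = 0.048 mg/L.
Mass balance: 0.048·111.4 = 1.412·Cₑ + 110·0.00401.
Cₑ = (5.348 − 0.4411) / 1.412 = 3.475 mg/L.
Required removal = 1 − 3.475/14.6 = 76.2 %.

76.2 %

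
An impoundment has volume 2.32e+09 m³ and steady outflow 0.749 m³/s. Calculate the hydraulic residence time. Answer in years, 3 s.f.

Q = 0.749 m³/s × 3.156e+07 s/yr = 2.364e+07 m³/yr.
Hydraulic residence time τ = V/Q = 2.32e+09/2.364e+07 = 98.15 yr.

98.2 yr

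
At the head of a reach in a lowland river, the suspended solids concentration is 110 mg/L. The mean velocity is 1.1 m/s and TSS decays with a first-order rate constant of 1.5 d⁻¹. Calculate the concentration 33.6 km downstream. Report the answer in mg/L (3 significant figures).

Travel time t = 33.6 km / 1.1 m/s = 3.36e+04/1.1 = 3.055e+04 s = 0.3535 d.
First-order decay: C = 110·exp(−1.5·0.3535) = 110·0.5884 = 64.73 mg/L.

64.7 mg/L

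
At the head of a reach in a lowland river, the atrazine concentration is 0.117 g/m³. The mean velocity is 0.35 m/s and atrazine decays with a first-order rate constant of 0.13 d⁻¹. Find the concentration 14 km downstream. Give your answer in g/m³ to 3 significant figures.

0.110 g/m³

Travel time t = 14 km / 0.35 m/s = 1.4e+04/0.35 = 4e+04 s = 0.463 d.
First-order decay: C = 0.117·exp(−0.13·0.463) = 0.117·0.9416 = 0.1102 g/m³.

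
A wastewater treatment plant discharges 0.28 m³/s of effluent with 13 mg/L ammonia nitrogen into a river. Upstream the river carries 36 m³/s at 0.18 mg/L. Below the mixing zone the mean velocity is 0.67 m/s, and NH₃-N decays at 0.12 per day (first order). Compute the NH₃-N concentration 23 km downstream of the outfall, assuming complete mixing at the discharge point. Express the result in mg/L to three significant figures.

After complete mixing, C₀ = (0.28·13 + 36·0.18) / 36.28 = 0.2789 mg/L.
Travel time t = 2.3e+04 m / 0.67 m/s = 3.433e+04 s = 0.3973 d.
C = 0.2789·exp(−0.12·0.3973) = 0.2789·0.9534 = 0.266 mg/L.

0.266 mg/L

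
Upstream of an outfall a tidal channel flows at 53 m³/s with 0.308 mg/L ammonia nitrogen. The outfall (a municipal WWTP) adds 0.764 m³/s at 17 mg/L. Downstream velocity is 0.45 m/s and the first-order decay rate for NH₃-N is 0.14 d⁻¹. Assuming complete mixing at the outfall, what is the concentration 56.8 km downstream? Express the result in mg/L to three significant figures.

0.444 mg/L

After complete mixing, C₀ = (0.764·17 + 53·0.308) / 53.76 = 0.5452 mg/L.
Travel time t = 5.68e+04 m / 0.45 m/s = 1.262e+05 s = 1.461 d.
C = 0.5452·exp(−0.14·1.461) = 0.5452·0.815 = 0.4444 mg/L.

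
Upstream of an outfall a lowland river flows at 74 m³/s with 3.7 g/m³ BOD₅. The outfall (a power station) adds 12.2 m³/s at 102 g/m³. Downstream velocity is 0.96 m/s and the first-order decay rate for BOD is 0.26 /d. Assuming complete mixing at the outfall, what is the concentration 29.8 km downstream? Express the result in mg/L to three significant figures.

16.0 mg/L

After complete mixing, C₀ = (12.2·102 + 74·3.7) / 86.2 = 17.61 mg/L.
Travel time t = 2.98e+04 m / 0.96 m/s = 3.104e+04 s = 0.3593 d.
C = 17.61·exp(−0.26·0.3593) = 17.61·0.9108 = 16.04 mg/L.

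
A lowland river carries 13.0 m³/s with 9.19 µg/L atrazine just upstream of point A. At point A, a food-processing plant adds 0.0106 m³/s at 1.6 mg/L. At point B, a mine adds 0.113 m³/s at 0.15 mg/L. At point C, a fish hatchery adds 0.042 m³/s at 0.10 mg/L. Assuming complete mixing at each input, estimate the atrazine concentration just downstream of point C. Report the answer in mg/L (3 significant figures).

9.19 µg/L = 0.00919 mg/L.
After input A: C = (13·0.00919 + 0.0106·1.6) / 13.01 = 0.01049 mg/L.
After input B: C = (13.01·0.01049 + 0.113·0.15) / 13.12 = 0.01169 mg/L.
After input C: C = (13.12·0.01169 + 0.042·0.1) / 13.17 = 0.01197 mg/L.

0.0120 mg/L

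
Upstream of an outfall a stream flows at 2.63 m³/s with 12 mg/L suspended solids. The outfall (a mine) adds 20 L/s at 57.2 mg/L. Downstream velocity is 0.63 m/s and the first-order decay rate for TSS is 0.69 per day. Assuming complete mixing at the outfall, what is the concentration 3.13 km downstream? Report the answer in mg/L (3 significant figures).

11.9 mg/L

20 L/s = 0.02 m³/s.
After complete mixing, C₀ = (0.02·57.2 + 2.63·12) / 2.65 = 12.34 mg/L.
Travel time t = 3130 m / 0.63 m/s = 4968 s = 0.0575 d.
C = 12.34·exp(−0.69·0.0575) = 12.34·0.9611 = 11.86 mg/L.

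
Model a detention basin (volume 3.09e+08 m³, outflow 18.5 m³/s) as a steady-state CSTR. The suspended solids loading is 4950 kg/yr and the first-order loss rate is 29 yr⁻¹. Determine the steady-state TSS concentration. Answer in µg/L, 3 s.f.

Outflow Q = 18.5 m³/s × 3.156e+07 s/yr = 5.838e+08 m³/yr.
Steady-state CSTR mass balance: W = Q·C + k·V·C, so C = W/(Q + kV).
Q + kV = 5.838e+08 + 29·3.09e+08 = 9.545e+09 m³/yr.
C = 4950/9.545e+09 = 5.186e-07 kg/m³ = 0.0005186 mg/L = 0.5186 µg/L.

0.519 µg/L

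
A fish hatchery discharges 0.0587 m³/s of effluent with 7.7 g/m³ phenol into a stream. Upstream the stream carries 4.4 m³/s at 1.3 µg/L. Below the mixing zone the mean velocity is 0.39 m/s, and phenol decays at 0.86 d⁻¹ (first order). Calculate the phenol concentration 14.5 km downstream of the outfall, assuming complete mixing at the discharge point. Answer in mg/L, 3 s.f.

0.0709 mg/L

1.3 µg/L = 0.0013 mg/L.
After complete mixing, C₀ = (0.0587·7.7 + 4.4·0.0013) / 4.459 = 0.1027 mg/L.
Travel time t = 1.45e+04 m / 0.39 m/s = 3.718e+04 s = 0.4303 d.
C = 0.1027·exp(−0.86·0.4303) = 0.1027·0.6907 = 0.0709 mg/L.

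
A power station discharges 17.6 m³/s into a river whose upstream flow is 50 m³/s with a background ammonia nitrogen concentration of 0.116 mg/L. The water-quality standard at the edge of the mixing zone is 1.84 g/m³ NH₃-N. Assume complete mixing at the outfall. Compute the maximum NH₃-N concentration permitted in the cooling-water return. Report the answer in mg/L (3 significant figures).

Mass balance: 1.84·67.6 = 17.6·Cₑ + 50·0.116.
Cₑ = (124.4 − 5.8) / 17.6 = 6.738 mg/L.

6.74 mg/L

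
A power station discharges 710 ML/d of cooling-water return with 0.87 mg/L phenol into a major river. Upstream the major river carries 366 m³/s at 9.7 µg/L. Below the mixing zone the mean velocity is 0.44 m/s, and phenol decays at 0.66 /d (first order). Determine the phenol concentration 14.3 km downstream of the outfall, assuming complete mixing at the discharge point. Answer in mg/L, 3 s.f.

0.0223 mg/L

710 ML/d = 8.218 m³/s.
9.7 µg/L = 0.0097 mg/L.
After complete mixing, C₀ = (8.218·0.87 + 366·0.0097) / 374.2 = 0.02859 mg/L.
Travel time t = 1.43e+04 m / 0.44 m/s = 3.25e+04 s = 0.3762 d.
C = 0.02859·exp(−0.66·0.3762) = 0.02859·0.7802 = 0.02231 mg/L.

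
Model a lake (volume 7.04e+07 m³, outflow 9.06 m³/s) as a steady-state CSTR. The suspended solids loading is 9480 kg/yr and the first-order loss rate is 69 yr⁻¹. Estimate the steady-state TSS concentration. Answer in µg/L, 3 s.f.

Outflow Q = 9.06 m³/s × 3.156e+07 s/yr = 2.859e+08 m³/yr.
Steady-state CSTR mass balance: W = Q·C + k·V·C, so C = W/(Q + kV).
Q + kV = 2.859e+08 + 69·7.04e+07 = 5.144e+09 m³/yr.
C = 9480/5.144e+09 = 1.843e-06 kg/m³ = 0.001843 mg/L = 1.843 µg/L.

1.84 µg/L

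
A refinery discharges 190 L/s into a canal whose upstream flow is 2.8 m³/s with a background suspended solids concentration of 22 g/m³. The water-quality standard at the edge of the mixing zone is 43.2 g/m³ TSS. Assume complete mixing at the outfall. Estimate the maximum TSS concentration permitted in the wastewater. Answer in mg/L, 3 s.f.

356 mg/L

190 L/s = 0.19 m³/s.
Mass balance: 43.2·2.99 = 0.19·Cₑ + 2.8·22.
Cₑ = (129.2 − 61.6) / 0.19 = 355.6 mg/L.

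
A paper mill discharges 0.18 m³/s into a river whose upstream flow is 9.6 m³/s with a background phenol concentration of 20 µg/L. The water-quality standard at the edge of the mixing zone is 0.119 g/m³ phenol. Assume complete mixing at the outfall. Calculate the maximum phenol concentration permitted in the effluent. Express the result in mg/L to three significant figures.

20 µg/L = 0.02 mg/L.
Mass balance: 0.119·9.78 = 0.18·Cₑ + 9.6·0.02.
Cₑ = (1.164 − 0.192) / 0.18 = 5.399 mg/L.

5.40 mg/L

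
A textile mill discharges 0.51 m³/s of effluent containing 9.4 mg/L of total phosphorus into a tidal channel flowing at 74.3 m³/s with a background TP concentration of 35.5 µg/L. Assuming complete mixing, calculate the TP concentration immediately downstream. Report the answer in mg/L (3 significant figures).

35.5 µg/L = 0.0355 mg/L.
Conservation of mass across the mixing zone: C = (0.51·9.4 + 74.3·0.0355) / (0.51 + 74.3) = 7.432/74.81 = 0.09934 mg/L.

0.0993 mg/L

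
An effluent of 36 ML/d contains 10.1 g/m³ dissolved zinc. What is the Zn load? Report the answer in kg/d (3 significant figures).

364 kg/d

36 ML/d = 0.4167 m³/s.
Mass flux = Q·C = 0.4167 m³/s × 10.1 g/m³ = 4.208 g/s.
= 4.208 g/s × 86.4 = 363.6 kg/d.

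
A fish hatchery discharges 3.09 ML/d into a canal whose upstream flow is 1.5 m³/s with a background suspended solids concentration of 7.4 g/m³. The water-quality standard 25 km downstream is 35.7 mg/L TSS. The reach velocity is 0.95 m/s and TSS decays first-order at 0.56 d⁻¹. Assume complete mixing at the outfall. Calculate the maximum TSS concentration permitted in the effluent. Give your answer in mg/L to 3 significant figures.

1510 mg/L

3.09 ML/d = 0.03576 m³/s.
Travel time to the compliance point: t = 2.5e+04/0.95 = 2.632e+04 s = 0.3046 d; decay factor exp(−0.56·0.3046) = 0.8432.
So the concentration just after mixing may be at most 35.7/0.8432 = 42.34 mg/L.
Mass balance: 42.34·1.536 = 0.03576·Cₑ + 1.5·7.4.
Cₑ = (65.02 − 11.1) / 0.03576 = 1508 mg/L.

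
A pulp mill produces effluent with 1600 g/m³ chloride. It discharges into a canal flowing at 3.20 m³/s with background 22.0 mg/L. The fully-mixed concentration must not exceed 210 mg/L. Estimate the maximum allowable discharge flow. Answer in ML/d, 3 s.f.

37.4 ML/d

Mass balance at complete mixing: C_std·(Q_w + Q_r) = Q_w·C_e + Q_r·C_b.
Rearranging, Q_w = Q_r·(C_std − C_b)/(C_e − C_std) = 3.20·(210 − 22) / (1600 − 210) = 0.4328 m³/s.
= 37.39 ML/d.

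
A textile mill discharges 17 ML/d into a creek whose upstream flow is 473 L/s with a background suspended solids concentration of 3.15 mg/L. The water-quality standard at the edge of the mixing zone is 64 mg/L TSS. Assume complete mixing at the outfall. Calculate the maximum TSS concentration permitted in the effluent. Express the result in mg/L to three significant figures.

17 ML/d = 0.1968 m³/s.
473 L/s = 0.473 m³/s.
Mass balance: 64·0.6698 = 0.1968·Cₑ + 0.473·3.15.
Cₑ = (42.86 − 1.49) / 0.1968 = 210.3 mg/L.

210 mg/L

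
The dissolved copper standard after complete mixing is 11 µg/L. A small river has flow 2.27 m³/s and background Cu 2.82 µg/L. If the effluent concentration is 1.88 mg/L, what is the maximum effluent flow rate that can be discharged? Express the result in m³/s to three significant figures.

0.00994 m³/s

2.82 µg/L = 0.00282 mg/L.
11 µg/L = 0.011 mg/L.
Mass balance at complete mixing: C_std·(Q_w + Q_r) = Q_w·C_e + Q_r·C_b.
Rearranging, Q_w = Q_r·(C_std − C_b)/(C_e − C_std) = 2.27·(0.011 − 0.00282) / (1.88 − 0.011) = 0.009935 m³/s.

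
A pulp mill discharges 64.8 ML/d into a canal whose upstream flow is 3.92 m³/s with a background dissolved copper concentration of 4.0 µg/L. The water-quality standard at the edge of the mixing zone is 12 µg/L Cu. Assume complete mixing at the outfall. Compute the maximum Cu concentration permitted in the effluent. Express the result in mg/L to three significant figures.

64.8 ML/d = 0.75 m³/s.
4.0 µg/L = 0.004 mg/L.
12 µg/L = 0.012 mg/L.
Mass balance: 0.012·4.67 = 0.75·Cₑ + 3.92·0.004.
Cₑ = (0.05604 − 0.01568) / 0.75 = 0.05381 mg/L.

0.0538 mg/L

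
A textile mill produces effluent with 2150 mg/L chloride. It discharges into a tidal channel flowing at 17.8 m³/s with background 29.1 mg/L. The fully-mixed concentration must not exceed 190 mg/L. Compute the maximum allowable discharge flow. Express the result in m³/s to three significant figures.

1.46 m³/s

Mass balance at complete mixing: C_std·(Q_w + Q_r) = Q_w·C_e + Q_r·C_b.
Rearranging, Q_w = Q_r·(C_std − C_b)/(C_e − C_std) = 17.8·(190 − 29.1) / (2150 − 190) = 1.461 m³/s.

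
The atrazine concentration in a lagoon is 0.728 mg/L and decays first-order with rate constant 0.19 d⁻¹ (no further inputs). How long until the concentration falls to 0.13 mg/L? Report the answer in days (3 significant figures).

t = ln(C₀/C)/k = ln(0.728/0.13)/0.19 = 1.723/0.19 = 9.067 d.

9.07 d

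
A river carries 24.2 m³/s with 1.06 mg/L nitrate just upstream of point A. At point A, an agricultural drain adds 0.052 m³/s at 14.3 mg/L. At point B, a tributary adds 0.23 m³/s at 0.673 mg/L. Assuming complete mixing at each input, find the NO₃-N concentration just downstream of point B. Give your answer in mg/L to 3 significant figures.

1.08 mg/L

After input A: C = (24.2·1.06 + 0.052·14.3) / 24.25 = 1.088 mg/L.
After input B: C = (24.25·1.088 + 0.23·0.673) / 24.48 = 1.084 mg/L.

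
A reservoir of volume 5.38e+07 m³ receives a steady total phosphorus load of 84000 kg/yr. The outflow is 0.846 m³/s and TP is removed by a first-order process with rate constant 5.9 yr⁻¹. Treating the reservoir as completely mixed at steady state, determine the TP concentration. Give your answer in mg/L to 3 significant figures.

Outflow Q = 0.846 m³/s × 3.156e+07 s/yr = 2.67e+07 m³/yr.
Steady-state CSTR mass balance: W = Q·C + k·V·C, so C = W/(Q + kV).
Q + kV = 2.67e+07 + 5.9·5.38e+07 = 3.441e+08 m³/yr.
C = 84000/3.441e+08 = 0.0002441 kg/m³ = 0.2441 mg/L.

0.244 mg/L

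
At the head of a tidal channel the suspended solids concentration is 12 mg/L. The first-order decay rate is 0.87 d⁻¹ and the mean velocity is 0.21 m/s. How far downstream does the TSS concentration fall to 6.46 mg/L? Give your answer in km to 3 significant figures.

From C = C₀·e^(−kt), t = ln(C₀/C)/k = ln(12/6.46)/0.87 = 0.6193/0.87 = 0.7118 d.
Distance = v·t = 0.21 m/s × 6.15e+04 s = 1.292e+04 m = 12.92 km.

12.9 km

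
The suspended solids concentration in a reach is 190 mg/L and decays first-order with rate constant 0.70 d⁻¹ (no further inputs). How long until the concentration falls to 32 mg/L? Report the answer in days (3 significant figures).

2.54 d

t = ln(C₀/C)/k = ln(190/32)/0.70 = 1.781/0.70 = 2.545 d.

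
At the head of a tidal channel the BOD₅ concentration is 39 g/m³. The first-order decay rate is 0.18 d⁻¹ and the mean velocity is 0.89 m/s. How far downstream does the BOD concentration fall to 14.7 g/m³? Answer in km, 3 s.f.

From C = C₀·e^(−kt), t = ln(C₀/C)/k = ln(39/14.7)/0.18 = 0.9757/0.18 = 5.421 d.
Distance = v·t = 0.89 m/s × 4.683e+05 s = 4.168e+05 m = 416.8 km.

417 km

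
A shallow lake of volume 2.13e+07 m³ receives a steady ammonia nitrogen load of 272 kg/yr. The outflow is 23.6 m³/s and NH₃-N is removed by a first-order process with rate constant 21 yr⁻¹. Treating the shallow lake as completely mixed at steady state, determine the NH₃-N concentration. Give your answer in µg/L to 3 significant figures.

0.228 µg/L

Outflow Q = 23.6 m³/s × 3.156e+07 s/yr = 7.448e+08 m³/yr.
Steady-state CSTR mass balance: W = Q·C + k·V·C, so C = W/(Q + kV).
Q + kV = 7.448e+08 + 21·2.13e+07 = 1.192e+09 m³/yr.
C = 272/1.192e+09 = 2.282e-07 kg/m³ = 0.0002282 mg/L = 0.2282 µg/L.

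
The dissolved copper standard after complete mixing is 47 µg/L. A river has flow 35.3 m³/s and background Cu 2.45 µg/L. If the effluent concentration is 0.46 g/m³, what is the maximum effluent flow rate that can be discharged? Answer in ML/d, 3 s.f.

329 ML/d

2.45 µg/L = 0.00245 mg/L.
47 µg/L = 0.047 mg/L.
Mass balance at complete mixing: C_std·(Q_w + Q_r) = Q_w·C_e + Q_r·C_b.
Rearranging, Q_w = Q_r·(C_std − C_b)/(C_e − C_std) = 35.3·(0.047 − 0.00245) / (0.46 − 0.047) = 3.808 m³/s.
= 329 ML/d.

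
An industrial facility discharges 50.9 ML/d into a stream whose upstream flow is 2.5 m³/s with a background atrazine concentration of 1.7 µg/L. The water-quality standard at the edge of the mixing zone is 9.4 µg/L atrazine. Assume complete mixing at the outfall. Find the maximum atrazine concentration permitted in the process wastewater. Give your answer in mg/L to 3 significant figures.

50.9 ML/d = 0.5891 m³/s.
1.7 µg/L = 0.0017 mg/L.
9.4 µg/L = 0.0094 mg/L.
Mass balance: 0.0094·3.089 = 0.5891·Cₑ + 2.5·0.0017.
Cₑ = (0.02904 − 0.00425) / 0.5891 = 0.04208 mg/L.

0.0421 mg/L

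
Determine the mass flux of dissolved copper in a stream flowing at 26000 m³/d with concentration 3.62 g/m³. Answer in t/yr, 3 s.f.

34.4 t/yr

26000 m³/d = 0.3009 m³/s.
Mass flux = Q·C = 0.3009 m³/s × 3.62 g/m³ = 1.089 g/s.
= 1.089 g/s × 31.56 = 34.38 t/yr.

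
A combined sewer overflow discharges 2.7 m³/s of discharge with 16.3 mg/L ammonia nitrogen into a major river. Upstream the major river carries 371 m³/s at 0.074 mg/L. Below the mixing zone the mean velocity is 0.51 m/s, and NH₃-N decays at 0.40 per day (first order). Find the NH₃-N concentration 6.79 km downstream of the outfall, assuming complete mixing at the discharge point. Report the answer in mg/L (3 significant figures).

0.180 mg/L

After complete mixing, C₀ = (2.7·16.3 + 371·0.074) / 373.7 = 0.1912 mg/L.
Travel time t = 6790 m / 0.51 m/s = 1.331e+04 s = 0.1541 d.
C = 0.1912·exp(−0.40·0.1541) = 0.1912·0.9402 = 0.1798 mg/L.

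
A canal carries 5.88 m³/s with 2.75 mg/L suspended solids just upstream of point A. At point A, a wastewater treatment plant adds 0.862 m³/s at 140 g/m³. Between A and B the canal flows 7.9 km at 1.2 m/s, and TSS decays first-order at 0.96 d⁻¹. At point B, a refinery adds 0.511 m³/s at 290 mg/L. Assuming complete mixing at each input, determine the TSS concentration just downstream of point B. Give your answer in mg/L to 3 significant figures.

After input A: C = (5.88·2.75 + 0.862·140) / 6.742 = 20.3 mg/L.
Over the 7.9 km reach to input B (t = 6583 s = 0.0762 d), decay gives C = 20.3·exp(−0.96·0.0762) = 18.87 mg/L.
After input B: C = (6.742·18.87 + 0.511·290) / 7.253 = 37.97 mg/L.

38.0 mg/L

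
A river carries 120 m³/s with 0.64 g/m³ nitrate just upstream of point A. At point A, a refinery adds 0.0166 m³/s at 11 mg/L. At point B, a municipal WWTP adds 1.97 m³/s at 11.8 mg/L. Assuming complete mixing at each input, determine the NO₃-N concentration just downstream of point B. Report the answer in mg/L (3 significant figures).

After input A: C = (120·0.64 + 0.0166·11) / 120 = 0.6414 mg/L.
After input B: C = (120·0.6414 + 1.97·11.8) / 122 = 0.8216 mg/L.

0.822 mg/L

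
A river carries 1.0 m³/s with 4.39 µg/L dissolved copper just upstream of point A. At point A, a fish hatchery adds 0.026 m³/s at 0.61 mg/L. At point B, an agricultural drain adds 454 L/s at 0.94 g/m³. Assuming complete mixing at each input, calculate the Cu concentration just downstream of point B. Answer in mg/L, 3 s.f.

0.302 mg/L

4.39 µg/L = 0.00439 mg/L.
After input A: C = (1·0.00439 + 0.026·0.61) / 1.026 = 0.01974 mg/L.
454 L/s = 0.454 m³/s.
After input B: C = (1.026·0.01974 + 0.454·0.94) / 1.48 = 0.302 mg/L.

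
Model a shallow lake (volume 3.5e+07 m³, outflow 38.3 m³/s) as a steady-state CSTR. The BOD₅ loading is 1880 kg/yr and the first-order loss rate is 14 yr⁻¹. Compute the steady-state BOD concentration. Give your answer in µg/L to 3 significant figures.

Outflow Q = 38.3 m³/s × 3.156e+07 s/yr = 1.209e+09 m³/yr.
Steady-state CSTR mass balance: W = Q·C + k·V·C, so C = W/(Q + kV).
Q + kV = 1.209e+09 + 14·3.5e+07 = 1.699e+09 m³/yr.
C = 1880/1.699e+09 = 1.107e-06 kg/m³ = 0.001107 mg/L = 1.107 µg/L.

1.11 µg/L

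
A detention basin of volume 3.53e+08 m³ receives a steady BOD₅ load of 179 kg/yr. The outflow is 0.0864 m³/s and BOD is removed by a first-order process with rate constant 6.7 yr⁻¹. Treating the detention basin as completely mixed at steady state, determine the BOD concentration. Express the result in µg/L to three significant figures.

Outflow Q = 0.0864 m³/s × 3.156e+07 s/yr = 2.727e+06 m³/yr.
Steady-state CSTR mass balance: W = Q·C + k·V·C, so C = W/(Q + kV).
Q + kV = 2.727e+06 + 6.7·3.53e+08 = 2.368e+09 m³/yr.
C = 179/2.368e+09 = 7.56e-08 kg/m³ = 7.56e-05 mg/L = 0.0756 µg/L.

0.0756 µg/L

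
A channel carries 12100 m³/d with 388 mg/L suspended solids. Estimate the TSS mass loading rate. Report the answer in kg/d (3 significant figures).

4690 kg/d

12100 m³/d = 0.14 m³/s.
Mass flux = Q·C = 0.14 m³/s × 388 g/m³ = 54.34 g/s.
= 54.34 g/s × 86.4 = 4695 kg/d.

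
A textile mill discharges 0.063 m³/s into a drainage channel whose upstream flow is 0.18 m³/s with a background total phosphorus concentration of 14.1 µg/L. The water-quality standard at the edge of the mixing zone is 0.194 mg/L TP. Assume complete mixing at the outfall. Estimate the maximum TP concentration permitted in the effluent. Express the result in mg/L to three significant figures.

14.1 µg/L = 0.0141 mg/L.
Mass balance: 0.194·0.243 = 0.063·Cₑ + 0.18·0.0141.
Cₑ = (0.04714 − 0.002538) / 0.063 = 0.708 mg/L.

0.708 mg/L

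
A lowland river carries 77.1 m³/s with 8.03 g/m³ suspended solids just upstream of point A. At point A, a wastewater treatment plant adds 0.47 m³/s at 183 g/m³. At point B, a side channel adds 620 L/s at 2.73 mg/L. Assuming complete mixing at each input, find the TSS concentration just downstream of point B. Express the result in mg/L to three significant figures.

9.04 mg/L

After input A: C = (77.1·8.03 + 0.47·183) / 77.57 = 9.09 mg/L.
620 L/s = 0.62 m³/s.
After input B: C = (77.57·9.09 + 0.62·2.73) / 78.19 = 9.04 mg/L.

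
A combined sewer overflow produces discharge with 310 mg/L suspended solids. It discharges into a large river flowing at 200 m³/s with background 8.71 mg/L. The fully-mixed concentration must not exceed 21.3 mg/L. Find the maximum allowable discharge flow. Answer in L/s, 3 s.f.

8720 L/s

Mass balance at complete mixing: C_std·(Q_w + Q_r) = Q_w·C_e + Q_r·C_b.
Rearranging, Q_w = Q_r·(C_std − C_b)/(C_e − C_std) = 200·(21.3 − 8.71) / (310 − 21.3) = 8.722 m³/s.
= 8722 L/s.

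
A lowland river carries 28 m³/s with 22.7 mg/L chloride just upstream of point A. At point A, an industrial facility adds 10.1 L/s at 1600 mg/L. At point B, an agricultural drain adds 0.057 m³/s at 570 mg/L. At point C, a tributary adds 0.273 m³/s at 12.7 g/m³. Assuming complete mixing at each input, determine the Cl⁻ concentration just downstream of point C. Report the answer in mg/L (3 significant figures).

10.1 L/s = 0.0101 m³/s.
After input A: C = (28·22.7 + 0.0101·1600) / 28.01 = 23.27 mg/L.
After input B: C = (28.01·23.27 + 0.057·570) / 28.07 = 24.38 mg/L.
After input C: C = (28.07·24.38 + 0.273·12.7) / 28.34 = 24.27 mg/L.

24.3 mg/L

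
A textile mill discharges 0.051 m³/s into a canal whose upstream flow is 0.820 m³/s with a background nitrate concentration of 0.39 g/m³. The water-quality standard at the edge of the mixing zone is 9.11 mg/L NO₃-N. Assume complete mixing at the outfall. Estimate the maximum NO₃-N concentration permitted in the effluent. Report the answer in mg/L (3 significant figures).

149 mg/L

Mass balance: 9.11·0.871 = 0.051·Cₑ + 0.82·0.39.
Cₑ = (7.935 − 0.3198) / 0.051 = 149.3 mg/L.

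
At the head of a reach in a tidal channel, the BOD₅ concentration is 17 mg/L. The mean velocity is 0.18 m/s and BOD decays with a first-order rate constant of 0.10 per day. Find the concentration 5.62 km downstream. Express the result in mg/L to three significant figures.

Travel time t = 5.62 km / 0.18 m/s = 5620/0.18 = 3.122e+04 s = 0.3614 d.
First-order decay: C = 17·exp(−0.10·0.3614) = 17·0.9645 = 16.4 mg/L.

16.4 mg/L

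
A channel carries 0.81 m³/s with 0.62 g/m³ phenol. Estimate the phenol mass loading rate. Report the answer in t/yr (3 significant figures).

15.8 t/yr

Mass flux = Q·C = 0.81 m³/s × 0.62 g/m³ = 0.5022 g/s.
= 0.5022 g/s × 31.56 = 15.85 t/yr.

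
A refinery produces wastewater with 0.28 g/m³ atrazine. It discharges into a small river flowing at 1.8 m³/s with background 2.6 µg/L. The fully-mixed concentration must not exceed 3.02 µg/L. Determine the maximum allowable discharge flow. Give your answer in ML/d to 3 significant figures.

0.236 ML/d

2.6 µg/L = 0.0026 mg/L.
3.02 µg/L = 0.00302 mg/L.
Mass balance at complete mixing: C_std·(Q_w + Q_r) = Q_w·C_e + Q_r·C_b.
Rearranging, Q_w = Q_r·(C_std − C_b)/(C_e − C_std) = 1.8·(0.00302 − 0.0026) / (0.28 − 0.00302) = 0.002729 m³/s.
= 0.2358 ML/d.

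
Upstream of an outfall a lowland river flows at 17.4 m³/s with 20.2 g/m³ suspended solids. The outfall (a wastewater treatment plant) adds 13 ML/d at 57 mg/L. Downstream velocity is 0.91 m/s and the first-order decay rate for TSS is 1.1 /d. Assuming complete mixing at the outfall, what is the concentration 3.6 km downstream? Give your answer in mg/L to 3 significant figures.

19.5 mg/L

13 ML/d = 0.1505 m³/s.
After complete mixing, C₀ = (0.1505·57 + 17.4·20.2) / 17.55 = 20.52 mg/L.
Travel time t = 3600 m / 0.91 m/s = 3956 s = 0.04579 d.
C = 20.52·exp(−1.1·0.04579) = 20.52·0.9509 = 19.51 mg/L.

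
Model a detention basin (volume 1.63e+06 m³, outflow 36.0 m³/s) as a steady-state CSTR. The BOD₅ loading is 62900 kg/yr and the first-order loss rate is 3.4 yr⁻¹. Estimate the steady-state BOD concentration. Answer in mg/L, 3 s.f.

Outflow Q = 36.0 m³/s × 3.156e+07 s/yr = 1.136e+09 m³/yr.
Steady-state CSTR mass balance: W = Q·C + k·V·C, so C = W/(Q + kV).
Q + kV = 1.136e+09 + 3.4·1.63e+06 = 1.142e+09 m³/yr.
C = 62900/1.142e+09 = 5.51e-05 kg/m³ = 0.0551 mg/L.

0.0551 mg/L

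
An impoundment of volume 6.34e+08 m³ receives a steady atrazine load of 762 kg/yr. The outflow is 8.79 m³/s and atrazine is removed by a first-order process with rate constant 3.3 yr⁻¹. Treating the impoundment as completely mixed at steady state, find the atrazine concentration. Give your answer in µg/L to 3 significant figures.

Outflow Q = 8.79 m³/s × 3.156e+07 s/yr = 2.774e+08 m³/yr.
Steady-state CSTR mass balance: W = Q·C + k·V·C, so C = W/(Q + kV).
Q + kV = 2.774e+08 + 3.3·6.34e+08 = 2.37e+09 m³/yr.
C = 762/2.37e+09 = 3.216e-07 kg/m³ = 0.0003216 mg/L = 0.3216 µg/L.

0.322 µg/L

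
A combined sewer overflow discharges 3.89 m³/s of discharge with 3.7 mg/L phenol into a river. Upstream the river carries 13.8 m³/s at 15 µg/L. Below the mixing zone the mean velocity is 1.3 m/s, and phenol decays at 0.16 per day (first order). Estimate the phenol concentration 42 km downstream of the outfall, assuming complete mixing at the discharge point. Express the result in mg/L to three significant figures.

0.777 mg/L

15 µg/L = 0.015 mg/L.
After complete mixing, C₀ = (3.89·3.7 + 13.8·0.015) / 17.69 = 0.8253 mg/L.
Travel time t = 4.2e+04 m / 1.3 m/s = 3.231e+04 s = 0.3739 d.
C = 0.8253·exp(−0.16·0.3739) = 0.8253·0.9419 = 0.7774 mg/L.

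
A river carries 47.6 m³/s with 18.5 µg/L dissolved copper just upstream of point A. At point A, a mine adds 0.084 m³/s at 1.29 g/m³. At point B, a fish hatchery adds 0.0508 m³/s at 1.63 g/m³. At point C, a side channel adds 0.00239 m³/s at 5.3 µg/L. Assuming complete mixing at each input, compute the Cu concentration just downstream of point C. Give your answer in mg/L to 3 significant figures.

18.5 µg/L = 0.0185 mg/L.
After input A: C = (47.6·0.0185 + 0.084·1.29) / 47.68 = 0.02074 mg/L.
After input B: C = (47.68·0.02074 + 0.0508·1.63) / 47.73 = 0.02245 mg/L.
5.3 µg/L = 0.0053 mg/L.
After input C: C = (47.73·0.02245 + 0.00239·0.0053) / 47.74 = 0.02245 mg/L.

0.0225 mg/L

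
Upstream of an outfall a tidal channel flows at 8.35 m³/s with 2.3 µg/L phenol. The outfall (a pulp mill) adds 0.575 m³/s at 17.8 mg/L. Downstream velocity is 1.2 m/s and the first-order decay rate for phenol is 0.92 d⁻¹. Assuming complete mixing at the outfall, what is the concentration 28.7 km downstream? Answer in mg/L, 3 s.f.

0.891 mg/L

2.3 µg/L = 0.0023 mg/L.
After complete mixing, C₀ = (0.575·17.8 + 8.35·0.0023) / 8.925 = 1.149 mg/L.
Travel time t = 2.87e+04 m / 1.2 m/s = 2.392e+04 s = 0.2768 d.
C = 1.149·exp(−0.92·0.2768) = 1.149·0.7752 = 0.8906 mg/L.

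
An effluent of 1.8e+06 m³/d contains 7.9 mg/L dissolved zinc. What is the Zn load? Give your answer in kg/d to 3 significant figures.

1.8e+06 m³/d = 20.83 m³/s.
Mass flux = Q·C = 20.83 m³/s × 7.9 g/m³ = 164.6 g/s.
= 164.6 g/s × 86.4 = 1.422e+04 kg/d.

14200 kg/d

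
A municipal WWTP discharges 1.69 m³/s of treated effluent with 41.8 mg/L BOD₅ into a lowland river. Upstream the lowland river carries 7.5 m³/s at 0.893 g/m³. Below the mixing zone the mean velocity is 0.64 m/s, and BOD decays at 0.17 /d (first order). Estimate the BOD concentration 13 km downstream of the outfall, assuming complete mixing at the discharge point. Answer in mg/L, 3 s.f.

After complete mixing, C₀ = (1.69·41.8 + 7.5·0.893) / 9.19 = 8.416 mg/L.
Travel time t = 1.3e+04 m / 0.64 m/s = 2.031e+04 s = 0.2351 d.
C = 8.416·exp(−0.17·0.2351) = 8.416·0.9608 = 8.086 mg/L.

8.09 mg/L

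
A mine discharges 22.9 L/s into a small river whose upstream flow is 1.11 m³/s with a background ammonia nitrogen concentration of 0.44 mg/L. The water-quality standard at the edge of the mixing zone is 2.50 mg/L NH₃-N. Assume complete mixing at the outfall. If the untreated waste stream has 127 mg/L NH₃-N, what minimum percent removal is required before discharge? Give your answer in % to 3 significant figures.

19.4 %

22.9 L/s = 0.0229 m³/s.
Mass balance: 2.5·1.133 = 0.0229·Cₑ + 1.11·0.44.
Cₑ = (2.832 − 0.4884) / 0.0229 = 102.4 mg/L.
Required removal = 1 − 102.4/127 = 19.41 %.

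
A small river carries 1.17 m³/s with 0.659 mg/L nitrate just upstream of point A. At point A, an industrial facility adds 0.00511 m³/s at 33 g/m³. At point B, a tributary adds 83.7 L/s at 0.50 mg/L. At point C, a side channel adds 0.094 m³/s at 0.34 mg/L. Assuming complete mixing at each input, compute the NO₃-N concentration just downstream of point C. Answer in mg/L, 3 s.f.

After input A: C = (1.17·0.659 + 0.00511·33) / 1.175 = 0.7996 mg/L.
83.7 L/s = 0.0837 m³/s.
After input B: C = (1.175·0.7996 + 0.0837·0.5) / 1.259 = 0.7797 mg/L.
After input C: C = (1.259·0.7797 + 0.094·0.34) / 1.353 = 0.7492 mg/L.

0.749 mg/L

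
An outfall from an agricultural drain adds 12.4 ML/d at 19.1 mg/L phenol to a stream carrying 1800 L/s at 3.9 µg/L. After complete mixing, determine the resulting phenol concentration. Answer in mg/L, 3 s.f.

12.4 ML/d = 0.1435 m³/s.
1800 L/s = 1.8 m³/s.
3.9 µg/L = 0.0039 mg/L.
Flow-weighted mixing gives C = (0.1435·19.1 + 1.8·0.0039) / (0.1435 + 1.8) = 2.748/1.944 = 1.414 mg/L.

1.41 mg/L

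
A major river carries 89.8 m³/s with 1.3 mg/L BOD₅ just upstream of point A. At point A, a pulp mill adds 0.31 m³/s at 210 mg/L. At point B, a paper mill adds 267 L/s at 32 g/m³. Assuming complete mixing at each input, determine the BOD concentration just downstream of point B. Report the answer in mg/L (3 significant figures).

After input A: C = (89.8·1.3 + 0.31·210) / 90.11 = 2.018 mg/L.
267 L/s = 0.267 m³/s.
After input B: C = (90.11·2.018 + 0.267·32) / 90.38 = 2.107 mg/L.

2.11 mg/L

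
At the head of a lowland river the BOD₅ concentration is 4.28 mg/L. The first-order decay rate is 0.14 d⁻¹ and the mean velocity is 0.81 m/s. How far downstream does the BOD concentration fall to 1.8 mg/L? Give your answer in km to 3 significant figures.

433 km

From C = C₀·e^(−kt), t = ln(C₀/C)/k = ln(4.28/1.8)/0.14 = 0.8662/0.14 = 6.187 d.
Distance = v·t = 0.81 m/s × 5.345e+05 s = 4.33e+05 m = 433 km.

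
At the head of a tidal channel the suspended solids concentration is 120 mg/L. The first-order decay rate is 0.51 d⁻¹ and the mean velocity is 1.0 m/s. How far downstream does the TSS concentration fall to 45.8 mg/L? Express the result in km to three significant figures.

163 km

From C = C₀·e^(−kt), t = ln(C₀/C)/k = ln(120/45.8)/0.51 = 0.9632/0.51 = 1.889 d.
Distance = v·t = 1.0 m/s × 1.632e+05 s = 1.632e+05 m = 163.2 km.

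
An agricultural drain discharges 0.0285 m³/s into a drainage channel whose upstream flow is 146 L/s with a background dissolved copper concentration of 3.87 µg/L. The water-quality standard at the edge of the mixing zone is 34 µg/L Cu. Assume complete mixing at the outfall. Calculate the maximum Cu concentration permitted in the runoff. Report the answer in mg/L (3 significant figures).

0.188 mg/L

146 L/s = 0.146 m³/s.
3.87 µg/L = 0.00387 mg/L.
34 µg/L = 0.034 mg/L.
Mass balance: 0.034·0.1745 = 0.0285·Cₑ + 0.146·0.00387.
Cₑ = (0.005933 − 0.000565) / 0.0285 = 0.1884 mg/L.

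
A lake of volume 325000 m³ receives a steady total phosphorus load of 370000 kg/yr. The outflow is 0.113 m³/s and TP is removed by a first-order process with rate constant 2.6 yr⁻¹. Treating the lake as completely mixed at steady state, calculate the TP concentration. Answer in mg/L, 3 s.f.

83.9 mg/L

Outflow Q = 0.113 m³/s × 3.156e+07 s/yr = 3.566e+06 m³/yr.
Steady-state CSTR mass balance: W = Q·C + k·V·C, so C = W/(Q + kV).
Q + kV = 3.566e+06 + 2.6·325000 = 4.411e+06 m³/yr.
C = 370000/4.411e+06 = 0.08388 kg/m³ = 83.88 mg/L.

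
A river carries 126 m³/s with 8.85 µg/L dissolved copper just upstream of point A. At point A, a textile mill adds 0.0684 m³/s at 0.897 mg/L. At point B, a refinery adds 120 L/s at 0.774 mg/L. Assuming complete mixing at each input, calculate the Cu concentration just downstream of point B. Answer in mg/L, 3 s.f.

8.85 µg/L = 0.00885 mg/L.
After input A: C = (126·0.00885 + 0.0684·0.897) / 126.1 = 0.009332 mg/L.
120 L/s = 0.12 m³/s.
After input B: C = (126.1·0.009332 + 0.12·0.774) / 126.2 = 0.01006 mg/L.

0.0101 mg/L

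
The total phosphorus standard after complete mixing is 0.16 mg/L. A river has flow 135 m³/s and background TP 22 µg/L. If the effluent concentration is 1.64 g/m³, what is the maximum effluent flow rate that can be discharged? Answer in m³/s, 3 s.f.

12.6 m³/s

22 µg/L = 0.022 mg/L.
Mass balance at complete mixing: C_std·(Q_w + Q_r) = Q_w·C_e + Q_r·C_b.
Rearranging, Q_w = Q_r·(C_std − C_b)/(C_e − C_std) = 135·(0.16 − 0.022) / (1.64 − 0.16) = 12.59 m³/s.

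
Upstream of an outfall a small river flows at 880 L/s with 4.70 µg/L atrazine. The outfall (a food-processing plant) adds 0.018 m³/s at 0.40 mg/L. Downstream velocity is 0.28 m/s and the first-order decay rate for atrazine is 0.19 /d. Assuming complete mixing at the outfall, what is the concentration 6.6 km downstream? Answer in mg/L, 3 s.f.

0.0120 mg/L

880 L/s = 0.88 m³/s.
4.70 µg/L = 0.0047 mg/L.
After complete mixing, C₀ = (0.018·0.4 + 0.88·0.0047) / 0.898 = 0.01262 mg/L.
Travel time t = 6600 m / 0.28 m/s = 2.357e+04 s = 0.2728 d.
C = 0.01262·exp(−0.19·0.2728) = 0.01262·0.9495 = 0.01199 mg/L.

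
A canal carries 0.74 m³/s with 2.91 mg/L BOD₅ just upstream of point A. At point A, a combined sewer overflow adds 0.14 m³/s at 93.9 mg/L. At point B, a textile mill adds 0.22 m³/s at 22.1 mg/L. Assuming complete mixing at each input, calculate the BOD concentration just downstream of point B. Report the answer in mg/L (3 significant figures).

After input A: C = (0.74·2.91 + 0.14·93.9) / 0.88 = 17.39 mg/L.
After input B: C = (0.88·17.39 + 0.22·22.1) / 1.1 = 18.33 mg/L.

18.3 mg/L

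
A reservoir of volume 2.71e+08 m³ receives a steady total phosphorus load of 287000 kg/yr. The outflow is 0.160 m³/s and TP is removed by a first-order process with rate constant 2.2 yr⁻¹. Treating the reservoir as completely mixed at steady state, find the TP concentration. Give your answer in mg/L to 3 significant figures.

Outflow Q = 0.160 m³/s × 3.156e+07 s/yr = 5.049e+06 m³/yr.
Steady-state CSTR mass balance: W = Q·C + k·V·C, so C = W/(Q + kV).
Q + kV = 5.049e+06 + 2.2·2.71e+08 = 6.012e+08 m³/yr.
C = 287000/6.012e+08 = 0.0004773 kg/m³ = 0.4773 mg/L.

0.477 mg/L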